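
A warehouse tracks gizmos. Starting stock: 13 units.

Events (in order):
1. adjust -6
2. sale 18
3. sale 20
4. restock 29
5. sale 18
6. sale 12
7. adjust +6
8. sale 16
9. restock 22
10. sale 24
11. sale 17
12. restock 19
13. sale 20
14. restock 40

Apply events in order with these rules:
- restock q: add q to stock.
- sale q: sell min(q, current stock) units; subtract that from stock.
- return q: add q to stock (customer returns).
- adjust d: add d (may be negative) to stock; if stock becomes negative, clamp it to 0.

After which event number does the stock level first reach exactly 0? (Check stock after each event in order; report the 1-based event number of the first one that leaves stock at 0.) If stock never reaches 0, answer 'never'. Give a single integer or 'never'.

Processing events:
Start: stock = 13
  Event 1 (adjust -6): 13 + -6 = 7
  Event 2 (sale 18): sell min(18,7)=7. stock: 7 - 7 = 0. total_sold = 7
  Event 3 (sale 20): sell min(20,0)=0. stock: 0 - 0 = 0. total_sold = 7
  Event 4 (restock 29): 0 + 29 = 29
  Event 5 (sale 18): sell min(18,29)=18. stock: 29 - 18 = 11. total_sold = 25
  Event 6 (sale 12): sell min(12,11)=11. stock: 11 - 11 = 0. total_sold = 36
  Event 7 (adjust +6): 0 + 6 = 6
  Event 8 (sale 16): sell min(16,6)=6. stock: 6 - 6 = 0. total_sold = 42
  Event 9 (restock 22): 0 + 22 = 22
  Event 10 (sale 24): sell min(24,22)=22. stock: 22 - 22 = 0. total_sold = 64
  Event 11 (sale 17): sell min(17,0)=0. stock: 0 - 0 = 0. total_sold = 64
  Event 12 (restock 19): 0 + 19 = 19
  Event 13 (sale 20): sell min(20,19)=19. stock: 19 - 19 = 0. total_sold = 83
  Event 14 (restock 40): 0 + 40 = 40
Final: stock = 40, total_sold = 83

First zero at event 2.

Answer: 2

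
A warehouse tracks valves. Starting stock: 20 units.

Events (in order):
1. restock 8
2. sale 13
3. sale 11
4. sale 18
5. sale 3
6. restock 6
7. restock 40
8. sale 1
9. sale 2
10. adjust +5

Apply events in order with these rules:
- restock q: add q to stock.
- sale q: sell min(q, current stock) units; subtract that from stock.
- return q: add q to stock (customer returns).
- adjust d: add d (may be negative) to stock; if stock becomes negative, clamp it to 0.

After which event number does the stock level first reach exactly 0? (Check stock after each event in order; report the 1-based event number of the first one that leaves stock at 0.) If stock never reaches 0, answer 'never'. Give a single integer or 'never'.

Processing events:
Start: stock = 20
  Event 1 (restock 8): 20 + 8 = 28
  Event 2 (sale 13): sell min(13,28)=13. stock: 28 - 13 = 15. total_sold = 13
  Event 3 (sale 11): sell min(11,15)=11. stock: 15 - 11 = 4. total_sold = 24
  Event 4 (sale 18): sell min(18,4)=4. stock: 4 - 4 = 0. total_sold = 28
  Event 5 (sale 3): sell min(3,0)=0. stock: 0 - 0 = 0. total_sold = 28
  Event 6 (restock 6): 0 + 6 = 6
  Event 7 (restock 40): 6 + 40 = 46
  Event 8 (sale 1): sell min(1,46)=1. stock: 46 - 1 = 45. total_sold = 29
  Event 9 (sale 2): sell min(2,45)=2. stock: 45 - 2 = 43. total_sold = 31
  Event 10 (adjust +5): 43 + 5 = 48
Final: stock = 48, total_sold = 31

First zero at event 4.

Answer: 4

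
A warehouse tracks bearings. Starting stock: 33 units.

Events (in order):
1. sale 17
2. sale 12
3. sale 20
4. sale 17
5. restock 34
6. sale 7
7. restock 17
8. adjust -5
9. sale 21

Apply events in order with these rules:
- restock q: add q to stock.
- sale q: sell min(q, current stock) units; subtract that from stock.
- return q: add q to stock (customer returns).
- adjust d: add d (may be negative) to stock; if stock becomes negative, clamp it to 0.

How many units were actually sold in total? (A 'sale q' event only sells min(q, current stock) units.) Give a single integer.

Processing events:
Start: stock = 33
  Event 1 (sale 17): sell min(17,33)=17. stock: 33 - 17 = 16. total_sold = 17
  Event 2 (sale 12): sell min(12,16)=12. stock: 16 - 12 = 4. total_sold = 29
  Event 3 (sale 20): sell min(20,4)=4. stock: 4 - 4 = 0. total_sold = 33
  Event 4 (sale 17): sell min(17,0)=0. stock: 0 - 0 = 0. total_sold = 33
  Event 5 (restock 34): 0 + 34 = 34
  Event 6 (sale 7): sell min(7,34)=7. stock: 34 - 7 = 27. total_sold = 40
  Event 7 (restock 17): 27 + 17 = 44
  Event 8 (adjust -5): 44 + -5 = 39
  Event 9 (sale 21): sell min(21,39)=21. stock: 39 - 21 = 18. total_sold = 61
Final: stock = 18, total_sold = 61

Answer: 61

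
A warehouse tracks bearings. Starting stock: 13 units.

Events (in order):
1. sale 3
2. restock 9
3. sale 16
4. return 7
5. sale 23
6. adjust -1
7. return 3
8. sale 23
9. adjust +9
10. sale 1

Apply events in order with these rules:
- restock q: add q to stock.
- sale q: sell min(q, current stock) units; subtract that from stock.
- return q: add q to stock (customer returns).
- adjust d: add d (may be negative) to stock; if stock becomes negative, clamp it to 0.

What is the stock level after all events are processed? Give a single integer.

Answer: 8

Derivation:
Processing events:
Start: stock = 13
  Event 1 (sale 3): sell min(3,13)=3. stock: 13 - 3 = 10. total_sold = 3
  Event 2 (restock 9): 10 + 9 = 19
  Event 3 (sale 16): sell min(16,19)=16. stock: 19 - 16 = 3. total_sold = 19
  Event 4 (return 7): 3 + 7 = 10
  Event 5 (sale 23): sell min(23,10)=10. stock: 10 - 10 = 0. total_sold = 29
  Event 6 (adjust -1): 0 + -1 = 0 (clamped to 0)
  Event 7 (return 3): 0 + 3 = 3
  Event 8 (sale 23): sell min(23,3)=3. stock: 3 - 3 = 0. total_sold = 32
  Event 9 (adjust +9): 0 + 9 = 9
  Event 10 (sale 1): sell min(1,9)=1. stock: 9 - 1 = 8. total_sold = 33
Final: stock = 8, total_sold = 33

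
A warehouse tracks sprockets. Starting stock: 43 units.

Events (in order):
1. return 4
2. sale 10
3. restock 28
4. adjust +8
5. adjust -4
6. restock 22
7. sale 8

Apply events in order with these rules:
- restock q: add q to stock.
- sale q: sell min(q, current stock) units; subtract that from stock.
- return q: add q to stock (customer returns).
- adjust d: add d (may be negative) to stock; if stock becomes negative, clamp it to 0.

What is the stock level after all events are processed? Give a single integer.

Processing events:
Start: stock = 43
  Event 1 (return 4): 43 + 4 = 47
  Event 2 (sale 10): sell min(10,47)=10. stock: 47 - 10 = 37. total_sold = 10
  Event 3 (restock 28): 37 + 28 = 65
  Event 4 (adjust +8): 65 + 8 = 73
  Event 5 (adjust -4): 73 + -4 = 69
  Event 6 (restock 22): 69 + 22 = 91
  Event 7 (sale 8): sell min(8,91)=8. stock: 91 - 8 = 83. total_sold = 18
Final: stock = 83, total_sold = 18

Answer: 83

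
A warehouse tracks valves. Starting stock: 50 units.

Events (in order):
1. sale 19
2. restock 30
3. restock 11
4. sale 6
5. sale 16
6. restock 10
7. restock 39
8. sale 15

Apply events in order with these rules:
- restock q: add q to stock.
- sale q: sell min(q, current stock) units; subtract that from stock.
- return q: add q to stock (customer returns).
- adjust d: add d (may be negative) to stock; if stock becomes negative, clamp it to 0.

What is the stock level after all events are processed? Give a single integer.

Processing events:
Start: stock = 50
  Event 1 (sale 19): sell min(19,50)=19. stock: 50 - 19 = 31. total_sold = 19
  Event 2 (restock 30): 31 + 30 = 61
  Event 3 (restock 11): 61 + 11 = 72
  Event 4 (sale 6): sell min(6,72)=6. stock: 72 - 6 = 66. total_sold = 25
  Event 5 (sale 16): sell min(16,66)=16. stock: 66 - 16 = 50. total_sold = 41
  Event 6 (restock 10): 50 + 10 = 60
  Event 7 (restock 39): 60 + 39 = 99
  Event 8 (sale 15): sell min(15,99)=15. stock: 99 - 15 = 84. total_sold = 56
Final: stock = 84, total_sold = 56

Answer: 84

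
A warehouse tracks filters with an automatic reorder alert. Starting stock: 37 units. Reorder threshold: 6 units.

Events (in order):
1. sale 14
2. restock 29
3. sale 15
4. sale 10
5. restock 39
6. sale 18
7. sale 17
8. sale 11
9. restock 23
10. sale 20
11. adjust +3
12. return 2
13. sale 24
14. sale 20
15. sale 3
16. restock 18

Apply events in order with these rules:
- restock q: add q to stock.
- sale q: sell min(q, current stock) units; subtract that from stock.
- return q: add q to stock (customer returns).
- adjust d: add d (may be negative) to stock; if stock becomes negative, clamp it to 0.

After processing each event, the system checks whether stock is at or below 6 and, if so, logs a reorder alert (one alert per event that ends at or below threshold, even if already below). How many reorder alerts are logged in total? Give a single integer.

Answer: 3

Derivation:
Processing events:
Start: stock = 37
  Event 1 (sale 14): sell min(14,37)=14. stock: 37 - 14 = 23. total_sold = 14
  Event 2 (restock 29): 23 + 29 = 52
  Event 3 (sale 15): sell min(15,52)=15. stock: 52 - 15 = 37. total_sold = 29
  Event 4 (sale 10): sell min(10,37)=10. stock: 37 - 10 = 27. total_sold = 39
  Event 5 (restock 39): 27 + 39 = 66
  Event 6 (sale 18): sell min(18,66)=18. stock: 66 - 18 = 48. total_sold = 57
  Event 7 (sale 17): sell min(17,48)=17. stock: 48 - 17 = 31. total_sold = 74
  Event 8 (sale 11): sell min(11,31)=11. stock: 31 - 11 = 20. total_sold = 85
  Event 9 (restock 23): 20 + 23 = 43
  Event 10 (sale 20): sell min(20,43)=20. stock: 43 - 20 = 23. total_sold = 105
  Event 11 (adjust +3): 23 + 3 = 26
  Event 12 (return 2): 26 + 2 = 28
  Event 13 (sale 24): sell min(24,28)=24. stock: 28 - 24 = 4. total_sold = 129
  Event 14 (sale 20): sell min(20,4)=4. stock: 4 - 4 = 0. total_sold = 133
  Event 15 (sale 3): sell min(3,0)=0. stock: 0 - 0 = 0. total_sold = 133
  Event 16 (restock 18): 0 + 18 = 18
Final: stock = 18, total_sold = 133

Checking against threshold 6:
  After event 1: stock=23 > 6
  After event 2: stock=52 > 6
  After event 3: stock=37 > 6
  After event 4: stock=27 > 6
  After event 5: stock=66 > 6
  After event 6: stock=48 > 6
  After event 7: stock=31 > 6
  After event 8: stock=20 > 6
  After event 9: stock=43 > 6
  After event 10: stock=23 > 6
  After event 11: stock=26 > 6
  After event 12: stock=28 > 6
  After event 13: stock=4 <= 6 -> ALERT
  After event 14: stock=0 <= 6 -> ALERT
  After event 15: stock=0 <= 6 -> ALERT
  After event 16: stock=18 > 6
Alert events: [13, 14, 15]. Count = 3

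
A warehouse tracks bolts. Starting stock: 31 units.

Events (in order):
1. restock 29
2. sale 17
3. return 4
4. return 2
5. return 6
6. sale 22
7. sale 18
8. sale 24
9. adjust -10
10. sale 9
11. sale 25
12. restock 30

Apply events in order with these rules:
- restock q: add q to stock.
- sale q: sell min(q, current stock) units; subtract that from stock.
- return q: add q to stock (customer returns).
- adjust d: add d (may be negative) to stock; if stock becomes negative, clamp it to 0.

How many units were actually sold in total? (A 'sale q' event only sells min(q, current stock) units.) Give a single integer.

Answer: 72

Derivation:
Processing events:
Start: stock = 31
  Event 1 (restock 29): 31 + 29 = 60
  Event 2 (sale 17): sell min(17,60)=17. stock: 60 - 17 = 43. total_sold = 17
  Event 3 (return 4): 43 + 4 = 47
  Event 4 (return 2): 47 + 2 = 49
  Event 5 (return 6): 49 + 6 = 55
  Event 6 (sale 22): sell min(22,55)=22. stock: 55 - 22 = 33. total_sold = 39
  Event 7 (sale 18): sell min(18,33)=18. stock: 33 - 18 = 15. total_sold = 57
  Event 8 (sale 24): sell min(24,15)=15. stock: 15 - 15 = 0. total_sold = 72
  Event 9 (adjust -10): 0 + -10 = 0 (clamped to 0)
  Event 10 (sale 9): sell min(9,0)=0. stock: 0 - 0 = 0. total_sold = 72
  Event 11 (sale 25): sell min(25,0)=0. stock: 0 - 0 = 0. total_sold = 72
  Event 12 (restock 30): 0 + 30 = 30
Final: stock = 30, total_sold = 72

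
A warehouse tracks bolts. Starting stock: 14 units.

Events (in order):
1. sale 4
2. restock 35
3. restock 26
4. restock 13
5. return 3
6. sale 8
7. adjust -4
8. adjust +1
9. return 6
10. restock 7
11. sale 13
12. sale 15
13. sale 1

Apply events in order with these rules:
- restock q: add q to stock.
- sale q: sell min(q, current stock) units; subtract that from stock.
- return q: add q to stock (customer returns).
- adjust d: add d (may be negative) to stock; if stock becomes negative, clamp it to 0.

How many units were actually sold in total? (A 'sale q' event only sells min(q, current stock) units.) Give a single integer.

Processing events:
Start: stock = 14
  Event 1 (sale 4): sell min(4,14)=4. stock: 14 - 4 = 10. total_sold = 4
  Event 2 (restock 35): 10 + 35 = 45
  Event 3 (restock 26): 45 + 26 = 71
  Event 4 (restock 13): 71 + 13 = 84
  Event 5 (return 3): 84 + 3 = 87
  Event 6 (sale 8): sell min(8,87)=8. stock: 87 - 8 = 79. total_sold = 12
  Event 7 (adjust -4): 79 + -4 = 75
  Event 8 (adjust +1): 75 + 1 = 76
  Event 9 (return 6): 76 + 6 = 82
  Event 10 (restock 7): 82 + 7 = 89
  Event 11 (sale 13): sell min(13,89)=13. stock: 89 - 13 = 76. total_sold = 25
  Event 12 (sale 15): sell min(15,76)=15. stock: 76 - 15 = 61. total_sold = 40
  Event 13 (sale 1): sell min(1,61)=1. stock: 61 - 1 = 60. total_sold = 41
Final: stock = 60, total_sold = 41

Answer: 41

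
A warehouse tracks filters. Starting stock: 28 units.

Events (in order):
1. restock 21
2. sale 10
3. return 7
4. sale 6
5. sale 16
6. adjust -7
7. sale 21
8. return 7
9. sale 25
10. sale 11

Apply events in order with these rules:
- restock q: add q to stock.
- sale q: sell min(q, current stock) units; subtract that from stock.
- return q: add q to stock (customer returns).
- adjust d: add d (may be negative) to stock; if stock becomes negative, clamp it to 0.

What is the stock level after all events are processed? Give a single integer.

Answer: 0

Derivation:
Processing events:
Start: stock = 28
  Event 1 (restock 21): 28 + 21 = 49
  Event 2 (sale 10): sell min(10,49)=10. stock: 49 - 10 = 39. total_sold = 10
  Event 3 (return 7): 39 + 7 = 46
  Event 4 (sale 6): sell min(6,46)=6. stock: 46 - 6 = 40. total_sold = 16
  Event 5 (sale 16): sell min(16,40)=16. stock: 40 - 16 = 24. total_sold = 32
  Event 6 (adjust -7): 24 + -7 = 17
  Event 7 (sale 21): sell min(21,17)=17. stock: 17 - 17 = 0. total_sold = 49
  Event 8 (return 7): 0 + 7 = 7
  Event 9 (sale 25): sell min(25,7)=7. stock: 7 - 7 = 0. total_sold = 56
  Event 10 (sale 11): sell min(11,0)=0. stock: 0 - 0 = 0. total_sold = 56
Final: stock = 0, total_sold = 56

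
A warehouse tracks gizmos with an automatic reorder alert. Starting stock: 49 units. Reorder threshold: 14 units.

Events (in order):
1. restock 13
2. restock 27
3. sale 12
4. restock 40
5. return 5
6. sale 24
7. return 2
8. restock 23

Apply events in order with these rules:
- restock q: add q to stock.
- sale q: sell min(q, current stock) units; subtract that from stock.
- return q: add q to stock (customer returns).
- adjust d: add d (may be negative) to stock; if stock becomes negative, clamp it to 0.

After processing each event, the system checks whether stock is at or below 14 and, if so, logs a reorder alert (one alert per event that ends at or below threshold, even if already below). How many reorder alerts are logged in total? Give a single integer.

Processing events:
Start: stock = 49
  Event 1 (restock 13): 49 + 13 = 62
  Event 2 (restock 27): 62 + 27 = 89
  Event 3 (sale 12): sell min(12,89)=12. stock: 89 - 12 = 77. total_sold = 12
  Event 4 (restock 40): 77 + 40 = 117
  Event 5 (return 5): 117 + 5 = 122
  Event 6 (sale 24): sell min(24,122)=24. stock: 122 - 24 = 98. total_sold = 36
  Event 7 (return 2): 98 + 2 = 100
  Event 8 (restock 23): 100 + 23 = 123
Final: stock = 123, total_sold = 36

Checking against threshold 14:
  After event 1: stock=62 > 14
  After event 2: stock=89 > 14
  After event 3: stock=77 > 14
  After event 4: stock=117 > 14
  After event 5: stock=122 > 14
  After event 6: stock=98 > 14
  After event 7: stock=100 > 14
  After event 8: stock=123 > 14
Alert events: []. Count = 0

Answer: 0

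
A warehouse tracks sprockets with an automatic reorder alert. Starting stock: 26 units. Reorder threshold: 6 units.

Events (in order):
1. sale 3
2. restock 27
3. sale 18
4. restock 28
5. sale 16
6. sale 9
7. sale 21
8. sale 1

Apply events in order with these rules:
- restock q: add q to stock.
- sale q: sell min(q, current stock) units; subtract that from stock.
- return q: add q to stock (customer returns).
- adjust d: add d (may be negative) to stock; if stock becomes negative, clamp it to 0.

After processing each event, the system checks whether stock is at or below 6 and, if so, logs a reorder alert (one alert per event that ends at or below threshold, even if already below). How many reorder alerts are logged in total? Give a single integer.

Answer: 0

Derivation:
Processing events:
Start: stock = 26
  Event 1 (sale 3): sell min(3,26)=3. stock: 26 - 3 = 23. total_sold = 3
  Event 2 (restock 27): 23 + 27 = 50
  Event 3 (sale 18): sell min(18,50)=18. stock: 50 - 18 = 32. total_sold = 21
  Event 4 (restock 28): 32 + 28 = 60
  Event 5 (sale 16): sell min(16,60)=16. stock: 60 - 16 = 44. total_sold = 37
  Event 6 (sale 9): sell min(9,44)=9. stock: 44 - 9 = 35. total_sold = 46
  Event 7 (sale 21): sell min(21,35)=21. stock: 35 - 21 = 14. total_sold = 67
  Event 8 (sale 1): sell min(1,14)=1. stock: 14 - 1 = 13. total_sold = 68
Final: stock = 13, total_sold = 68

Checking against threshold 6:
  After event 1: stock=23 > 6
  After event 2: stock=50 > 6
  After event 3: stock=32 > 6
  After event 4: stock=60 > 6
  After event 5: stock=44 > 6
  After event 6: stock=35 > 6
  After event 7: stock=14 > 6
  After event 8: stock=13 > 6
Alert events: []. Count = 0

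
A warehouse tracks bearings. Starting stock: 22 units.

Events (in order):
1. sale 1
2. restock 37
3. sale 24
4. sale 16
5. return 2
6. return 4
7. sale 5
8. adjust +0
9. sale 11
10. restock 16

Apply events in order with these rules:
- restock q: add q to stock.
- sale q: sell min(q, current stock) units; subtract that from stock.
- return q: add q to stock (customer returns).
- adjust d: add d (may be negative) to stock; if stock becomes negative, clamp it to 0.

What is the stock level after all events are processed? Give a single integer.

Answer: 24

Derivation:
Processing events:
Start: stock = 22
  Event 1 (sale 1): sell min(1,22)=1. stock: 22 - 1 = 21. total_sold = 1
  Event 2 (restock 37): 21 + 37 = 58
  Event 3 (sale 24): sell min(24,58)=24. stock: 58 - 24 = 34. total_sold = 25
  Event 4 (sale 16): sell min(16,34)=16. stock: 34 - 16 = 18. total_sold = 41
  Event 5 (return 2): 18 + 2 = 20
  Event 6 (return 4): 20 + 4 = 24
  Event 7 (sale 5): sell min(5,24)=5. stock: 24 - 5 = 19. total_sold = 46
  Event 8 (adjust +0): 19 + 0 = 19
  Event 9 (sale 11): sell min(11,19)=11. stock: 19 - 11 = 8. total_sold = 57
  Event 10 (restock 16): 8 + 16 = 24
Final: stock = 24, total_sold = 57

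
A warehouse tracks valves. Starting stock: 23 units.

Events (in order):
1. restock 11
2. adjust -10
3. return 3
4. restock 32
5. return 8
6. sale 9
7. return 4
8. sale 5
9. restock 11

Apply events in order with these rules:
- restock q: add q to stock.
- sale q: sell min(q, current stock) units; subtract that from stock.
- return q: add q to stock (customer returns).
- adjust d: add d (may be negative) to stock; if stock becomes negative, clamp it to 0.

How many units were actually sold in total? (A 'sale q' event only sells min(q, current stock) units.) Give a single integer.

Processing events:
Start: stock = 23
  Event 1 (restock 11): 23 + 11 = 34
  Event 2 (adjust -10): 34 + -10 = 24
  Event 3 (return 3): 24 + 3 = 27
  Event 4 (restock 32): 27 + 32 = 59
  Event 5 (return 8): 59 + 8 = 67
  Event 6 (sale 9): sell min(9,67)=9. stock: 67 - 9 = 58. total_sold = 9
  Event 7 (return 4): 58 + 4 = 62
  Event 8 (sale 5): sell min(5,62)=5. stock: 62 - 5 = 57. total_sold = 14
  Event 9 (restock 11): 57 + 11 = 68
Final: stock = 68, total_sold = 14

Answer: 14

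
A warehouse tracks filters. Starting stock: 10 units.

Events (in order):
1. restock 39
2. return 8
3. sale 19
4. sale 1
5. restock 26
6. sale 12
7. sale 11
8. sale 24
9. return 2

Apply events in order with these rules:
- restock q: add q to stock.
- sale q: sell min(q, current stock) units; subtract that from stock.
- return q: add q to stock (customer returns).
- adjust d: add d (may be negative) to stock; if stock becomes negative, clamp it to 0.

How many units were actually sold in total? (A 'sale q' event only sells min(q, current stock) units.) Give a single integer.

Processing events:
Start: stock = 10
  Event 1 (restock 39): 10 + 39 = 49
  Event 2 (return 8): 49 + 8 = 57
  Event 3 (sale 19): sell min(19,57)=19. stock: 57 - 19 = 38. total_sold = 19
  Event 4 (sale 1): sell min(1,38)=1. stock: 38 - 1 = 37. total_sold = 20
  Event 5 (restock 26): 37 + 26 = 63
  Event 6 (sale 12): sell min(12,63)=12. stock: 63 - 12 = 51. total_sold = 32
  Event 7 (sale 11): sell min(11,51)=11. stock: 51 - 11 = 40. total_sold = 43
  Event 8 (sale 24): sell min(24,40)=24. stock: 40 - 24 = 16. total_sold = 67
  Event 9 (return 2): 16 + 2 = 18
Final: stock = 18, total_sold = 67

Answer: 67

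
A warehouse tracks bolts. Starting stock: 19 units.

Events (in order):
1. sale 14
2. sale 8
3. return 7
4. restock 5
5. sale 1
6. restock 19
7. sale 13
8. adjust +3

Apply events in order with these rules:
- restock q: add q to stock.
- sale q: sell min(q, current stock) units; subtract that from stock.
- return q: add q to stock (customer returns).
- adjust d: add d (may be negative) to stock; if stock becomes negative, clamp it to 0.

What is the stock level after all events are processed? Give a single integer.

Processing events:
Start: stock = 19
  Event 1 (sale 14): sell min(14,19)=14. stock: 19 - 14 = 5. total_sold = 14
  Event 2 (sale 8): sell min(8,5)=5. stock: 5 - 5 = 0. total_sold = 19
  Event 3 (return 7): 0 + 7 = 7
  Event 4 (restock 5): 7 + 5 = 12
  Event 5 (sale 1): sell min(1,12)=1. stock: 12 - 1 = 11. total_sold = 20
  Event 6 (restock 19): 11 + 19 = 30
  Event 7 (sale 13): sell min(13,30)=13. stock: 30 - 13 = 17. total_sold = 33
  Event 8 (adjust +3): 17 + 3 = 20
Final: stock = 20, total_sold = 33

Answer: 20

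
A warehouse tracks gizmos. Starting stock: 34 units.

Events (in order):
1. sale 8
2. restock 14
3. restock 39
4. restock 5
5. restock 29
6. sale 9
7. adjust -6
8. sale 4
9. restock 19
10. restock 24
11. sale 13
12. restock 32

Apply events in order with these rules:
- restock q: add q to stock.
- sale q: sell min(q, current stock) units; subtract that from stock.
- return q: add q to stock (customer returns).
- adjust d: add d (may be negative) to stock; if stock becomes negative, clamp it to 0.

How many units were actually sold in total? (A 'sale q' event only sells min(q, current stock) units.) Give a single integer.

Processing events:
Start: stock = 34
  Event 1 (sale 8): sell min(8,34)=8. stock: 34 - 8 = 26. total_sold = 8
  Event 2 (restock 14): 26 + 14 = 40
  Event 3 (restock 39): 40 + 39 = 79
  Event 4 (restock 5): 79 + 5 = 84
  Event 5 (restock 29): 84 + 29 = 113
  Event 6 (sale 9): sell min(9,113)=9. stock: 113 - 9 = 104. total_sold = 17
  Event 7 (adjust -6): 104 + -6 = 98
  Event 8 (sale 4): sell min(4,98)=4. stock: 98 - 4 = 94. total_sold = 21
  Event 9 (restock 19): 94 + 19 = 113
  Event 10 (restock 24): 113 + 24 = 137
  Event 11 (sale 13): sell min(13,137)=13. stock: 137 - 13 = 124. total_sold = 34
  Event 12 (restock 32): 124 + 32 = 156
Final: stock = 156, total_sold = 34

Answer: 34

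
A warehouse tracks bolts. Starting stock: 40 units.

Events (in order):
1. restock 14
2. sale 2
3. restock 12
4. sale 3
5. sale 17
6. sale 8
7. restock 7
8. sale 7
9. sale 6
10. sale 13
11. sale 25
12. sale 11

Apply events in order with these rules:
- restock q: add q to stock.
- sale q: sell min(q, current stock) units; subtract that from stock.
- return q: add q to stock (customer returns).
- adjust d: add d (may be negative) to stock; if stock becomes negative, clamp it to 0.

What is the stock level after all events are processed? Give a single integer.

Processing events:
Start: stock = 40
  Event 1 (restock 14): 40 + 14 = 54
  Event 2 (sale 2): sell min(2,54)=2. stock: 54 - 2 = 52. total_sold = 2
  Event 3 (restock 12): 52 + 12 = 64
  Event 4 (sale 3): sell min(3,64)=3. stock: 64 - 3 = 61. total_sold = 5
  Event 5 (sale 17): sell min(17,61)=17. stock: 61 - 17 = 44. total_sold = 22
  Event 6 (sale 8): sell min(8,44)=8. stock: 44 - 8 = 36. total_sold = 30
  Event 7 (restock 7): 36 + 7 = 43
  Event 8 (sale 7): sell min(7,43)=7. stock: 43 - 7 = 36. total_sold = 37
  Event 9 (sale 6): sell min(6,36)=6. stock: 36 - 6 = 30. total_sold = 43
  Event 10 (sale 13): sell min(13,30)=13. stock: 30 - 13 = 17. total_sold = 56
  Event 11 (sale 25): sell min(25,17)=17. stock: 17 - 17 = 0. total_sold = 73
  Event 12 (sale 11): sell min(11,0)=0. stock: 0 - 0 = 0. total_sold = 73
Final: stock = 0, total_sold = 73

Answer: 0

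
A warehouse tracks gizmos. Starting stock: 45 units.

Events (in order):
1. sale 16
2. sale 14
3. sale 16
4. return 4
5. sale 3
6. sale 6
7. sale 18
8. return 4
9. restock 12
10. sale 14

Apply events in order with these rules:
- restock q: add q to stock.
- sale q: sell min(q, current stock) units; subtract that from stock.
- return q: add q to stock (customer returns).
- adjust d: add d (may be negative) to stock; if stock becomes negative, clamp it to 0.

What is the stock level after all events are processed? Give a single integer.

Processing events:
Start: stock = 45
  Event 1 (sale 16): sell min(16,45)=16. stock: 45 - 16 = 29. total_sold = 16
  Event 2 (sale 14): sell min(14,29)=14. stock: 29 - 14 = 15. total_sold = 30
  Event 3 (sale 16): sell min(16,15)=15. stock: 15 - 15 = 0. total_sold = 45
  Event 4 (return 4): 0 + 4 = 4
  Event 5 (sale 3): sell min(3,4)=3. stock: 4 - 3 = 1. total_sold = 48
  Event 6 (sale 6): sell min(6,1)=1. stock: 1 - 1 = 0. total_sold = 49
  Event 7 (sale 18): sell min(18,0)=0. stock: 0 - 0 = 0. total_sold = 49
  Event 8 (return 4): 0 + 4 = 4
  Event 9 (restock 12): 4 + 12 = 16
  Event 10 (sale 14): sell min(14,16)=14. stock: 16 - 14 = 2. total_sold = 63
Final: stock = 2, total_sold = 63

Answer: 2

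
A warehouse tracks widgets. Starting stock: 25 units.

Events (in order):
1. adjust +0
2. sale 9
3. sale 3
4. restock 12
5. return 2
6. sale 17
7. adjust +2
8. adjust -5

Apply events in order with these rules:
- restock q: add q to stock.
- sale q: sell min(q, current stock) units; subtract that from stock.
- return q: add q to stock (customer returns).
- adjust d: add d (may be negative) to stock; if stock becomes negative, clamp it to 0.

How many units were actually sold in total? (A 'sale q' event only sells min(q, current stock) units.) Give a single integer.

Answer: 29

Derivation:
Processing events:
Start: stock = 25
  Event 1 (adjust +0): 25 + 0 = 25
  Event 2 (sale 9): sell min(9,25)=9. stock: 25 - 9 = 16. total_sold = 9
  Event 3 (sale 3): sell min(3,16)=3. stock: 16 - 3 = 13. total_sold = 12
  Event 4 (restock 12): 13 + 12 = 25
  Event 5 (return 2): 25 + 2 = 27
  Event 6 (sale 17): sell min(17,27)=17. stock: 27 - 17 = 10. total_sold = 29
  Event 7 (adjust +2): 10 + 2 = 12
  Event 8 (adjust -5): 12 + -5 = 7
Final: stock = 7, total_sold = 29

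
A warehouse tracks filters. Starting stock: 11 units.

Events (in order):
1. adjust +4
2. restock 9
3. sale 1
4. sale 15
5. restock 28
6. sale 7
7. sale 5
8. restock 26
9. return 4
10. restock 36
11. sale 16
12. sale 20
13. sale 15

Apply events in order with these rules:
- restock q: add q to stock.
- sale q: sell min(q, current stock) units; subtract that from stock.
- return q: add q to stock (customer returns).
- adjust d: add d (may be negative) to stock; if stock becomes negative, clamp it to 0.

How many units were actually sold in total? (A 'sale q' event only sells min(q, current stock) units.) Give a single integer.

Answer: 79

Derivation:
Processing events:
Start: stock = 11
  Event 1 (adjust +4): 11 + 4 = 15
  Event 2 (restock 9): 15 + 9 = 24
  Event 3 (sale 1): sell min(1,24)=1. stock: 24 - 1 = 23. total_sold = 1
  Event 4 (sale 15): sell min(15,23)=15. stock: 23 - 15 = 8. total_sold = 16
  Event 5 (restock 28): 8 + 28 = 36
  Event 6 (sale 7): sell min(7,36)=7. stock: 36 - 7 = 29. total_sold = 23
  Event 7 (sale 5): sell min(5,29)=5. stock: 29 - 5 = 24. total_sold = 28
  Event 8 (restock 26): 24 + 26 = 50
  Event 9 (return 4): 50 + 4 = 54
  Event 10 (restock 36): 54 + 36 = 90
  Event 11 (sale 16): sell min(16,90)=16. stock: 90 - 16 = 74. total_sold = 44
  Event 12 (sale 20): sell min(20,74)=20. stock: 74 - 20 = 54. total_sold = 64
  Event 13 (sale 15): sell min(15,54)=15. stock: 54 - 15 = 39. total_sold = 79
Final: stock = 39, total_sold = 79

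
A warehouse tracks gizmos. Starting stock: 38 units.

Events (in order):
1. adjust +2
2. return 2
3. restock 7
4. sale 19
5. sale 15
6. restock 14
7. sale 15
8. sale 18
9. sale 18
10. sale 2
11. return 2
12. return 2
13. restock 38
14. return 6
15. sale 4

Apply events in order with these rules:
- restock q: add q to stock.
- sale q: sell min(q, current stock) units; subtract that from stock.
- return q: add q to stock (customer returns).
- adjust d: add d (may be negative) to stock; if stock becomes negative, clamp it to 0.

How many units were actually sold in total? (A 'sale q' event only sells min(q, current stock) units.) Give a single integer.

Processing events:
Start: stock = 38
  Event 1 (adjust +2): 38 + 2 = 40
  Event 2 (return 2): 40 + 2 = 42
  Event 3 (restock 7): 42 + 7 = 49
  Event 4 (sale 19): sell min(19,49)=19. stock: 49 - 19 = 30. total_sold = 19
  Event 5 (sale 15): sell min(15,30)=15. stock: 30 - 15 = 15. total_sold = 34
  Event 6 (restock 14): 15 + 14 = 29
  Event 7 (sale 15): sell min(15,29)=15. stock: 29 - 15 = 14. total_sold = 49
  Event 8 (sale 18): sell min(18,14)=14. stock: 14 - 14 = 0. total_sold = 63
  Event 9 (sale 18): sell min(18,0)=0. stock: 0 - 0 = 0. total_sold = 63
  Event 10 (sale 2): sell min(2,0)=0. stock: 0 - 0 = 0. total_sold = 63
  Event 11 (return 2): 0 + 2 = 2
  Event 12 (return 2): 2 + 2 = 4
  Event 13 (restock 38): 4 + 38 = 42
  Event 14 (return 6): 42 + 6 = 48
  Event 15 (sale 4): sell min(4,48)=4. stock: 48 - 4 = 44. total_sold = 67
Final: stock = 44, total_sold = 67

Answer: 67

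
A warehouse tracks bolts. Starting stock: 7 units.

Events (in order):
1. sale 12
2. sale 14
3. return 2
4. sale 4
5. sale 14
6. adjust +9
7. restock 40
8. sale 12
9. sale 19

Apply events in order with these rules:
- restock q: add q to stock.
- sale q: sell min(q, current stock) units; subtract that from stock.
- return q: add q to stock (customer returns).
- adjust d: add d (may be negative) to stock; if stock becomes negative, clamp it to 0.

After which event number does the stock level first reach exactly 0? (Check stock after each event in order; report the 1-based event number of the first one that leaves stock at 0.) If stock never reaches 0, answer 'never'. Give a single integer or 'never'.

Answer: 1

Derivation:
Processing events:
Start: stock = 7
  Event 1 (sale 12): sell min(12,7)=7. stock: 7 - 7 = 0. total_sold = 7
  Event 2 (sale 14): sell min(14,0)=0. stock: 0 - 0 = 0. total_sold = 7
  Event 3 (return 2): 0 + 2 = 2
  Event 4 (sale 4): sell min(4,2)=2. stock: 2 - 2 = 0. total_sold = 9
  Event 5 (sale 14): sell min(14,0)=0. stock: 0 - 0 = 0. total_sold = 9
  Event 6 (adjust +9): 0 + 9 = 9
  Event 7 (restock 40): 9 + 40 = 49
  Event 8 (sale 12): sell min(12,49)=12. stock: 49 - 12 = 37. total_sold = 21
  Event 9 (sale 19): sell min(19,37)=19. stock: 37 - 19 = 18. total_sold = 40
Final: stock = 18, total_sold = 40

First zero at event 1.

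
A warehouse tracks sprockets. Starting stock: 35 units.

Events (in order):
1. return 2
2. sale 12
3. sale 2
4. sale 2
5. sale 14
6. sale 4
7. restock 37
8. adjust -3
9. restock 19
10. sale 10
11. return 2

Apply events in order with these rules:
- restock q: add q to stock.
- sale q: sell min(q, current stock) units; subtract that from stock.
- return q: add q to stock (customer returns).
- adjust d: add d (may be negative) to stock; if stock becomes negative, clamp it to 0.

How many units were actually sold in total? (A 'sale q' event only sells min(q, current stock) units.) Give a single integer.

Answer: 44

Derivation:
Processing events:
Start: stock = 35
  Event 1 (return 2): 35 + 2 = 37
  Event 2 (sale 12): sell min(12,37)=12. stock: 37 - 12 = 25. total_sold = 12
  Event 3 (sale 2): sell min(2,25)=2. stock: 25 - 2 = 23. total_sold = 14
  Event 4 (sale 2): sell min(2,23)=2. stock: 23 - 2 = 21. total_sold = 16
  Event 5 (sale 14): sell min(14,21)=14. stock: 21 - 14 = 7. total_sold = 30
  Event 6 (sale 4): sell min(4,7)=4. stock: 7 - 4 = 3. total_sold = 34
  Event 7 (restock 37): 3 + 37 = 40
  Event 8 (adjust -3): 40 + -3 = 37
  Event 9 (restock 19): 37 + 19 = 56
  Event 10 (sale 10): sell min(10,56)=10. stock: 56 - 10 = 46. total_sold = 44
  Event 11 (return 2): 46 + 2 = 48
Final: stock = 48, total_sold = 44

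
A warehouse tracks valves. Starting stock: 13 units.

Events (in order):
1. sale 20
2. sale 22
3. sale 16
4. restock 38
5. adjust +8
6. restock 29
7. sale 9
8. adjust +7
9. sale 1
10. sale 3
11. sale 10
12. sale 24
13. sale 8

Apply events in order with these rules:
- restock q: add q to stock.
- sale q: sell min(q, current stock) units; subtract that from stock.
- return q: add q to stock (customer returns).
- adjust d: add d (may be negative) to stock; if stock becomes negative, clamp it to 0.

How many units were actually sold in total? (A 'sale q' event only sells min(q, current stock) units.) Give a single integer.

Processing events:
Start: stock = 13
  Event 1 (sale 20): sell min(20,13)=13. stock: 13 - 13 = 0. total_sold = 13
  Event 2 (sale 22): sell min(22,0)=0. stock: 0 - 0 = 0. total_sold = 13
  Event 3 (sale 16): sell min(16,0)=0. stock: 0 - 0 = 0. total_sold = 13
  Event 4 (restock 38): 0 + 38 = 38
  Event 5 (adjust +8): 38 + 8 = 46
  Event 6 (restock 29): 46 + 29 = 75
  Event 7 (sale 9): sell min(9,75)=9. stock: 75 - 9 = 66. total_sold = 22
  Event 8 (adjust +7): 66 + 7 = 73
  Event 9 (sale 1): sell min(1,73)=1. stock: 73 - 1 = 72. total_sold = 23
  Event 10 (sale 3): sell min(3,72)=3. stock: 72 - 3 = 69. total_sold = 26
  Event 11 (sale 10): sell min(10,69)=10. stock: 69 - 10 = 59. total_sold = 36
  Event 12 (sale 24): sell min(24,59)=24. stock: 59 - 24 = 35. total_sold = 60
  Event 13 (sale 8): sell min(8,35)=8. stock: 35 - 8 = 27. total_sold = 68
Final: stock = 27, total_sold = 68

Answer: 68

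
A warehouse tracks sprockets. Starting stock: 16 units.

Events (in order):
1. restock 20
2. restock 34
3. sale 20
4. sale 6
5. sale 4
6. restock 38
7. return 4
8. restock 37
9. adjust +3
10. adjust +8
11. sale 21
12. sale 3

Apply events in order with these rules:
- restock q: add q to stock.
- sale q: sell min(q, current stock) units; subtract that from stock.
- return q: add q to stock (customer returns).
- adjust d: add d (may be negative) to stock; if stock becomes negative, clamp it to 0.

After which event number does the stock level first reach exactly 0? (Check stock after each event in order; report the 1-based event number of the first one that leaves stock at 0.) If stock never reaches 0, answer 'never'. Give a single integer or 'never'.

Answer: never

Derivation:
Processing events:
Start: stock = 16
  Event 1 (restock 20): 16 + 20 = 36
  Event 2 (restock 34): 36 + 34 = 70
  Event 3 (sale 20): sell min(20,70)=20. stock: 70 - 20 = 50. total_sold = 20
  Event 4 (sale 6): sell min(6,50)=6. stock: 50 - 6 = 44. total_sold = 26
  Event 5 (sale 4): sell min(4,44)=4. stock: 44 - 4 = 40. total_sold = 30
  Event 6 (restock 38): 40 + 38 = 78
  Event 7 (return 4): 78 + 4 = 82
  Event 8 (restock 37): 82 + 37 = 119
  Event 9 (adjust +3): 119 + 3 = 122
  Event 10 (adjust +8): 122 + 8 = 130
  Event 11 (sale 21): sell min(21,130)=21. stock: 130 - 21 = 109. total_sold = 51
  Event 12 (sale 3): sell min(3,109)=3. stock: 109 - 3 = 106. total_sold = 54
Final: stock = 106, total_sold = 54

Stock never reaches 0.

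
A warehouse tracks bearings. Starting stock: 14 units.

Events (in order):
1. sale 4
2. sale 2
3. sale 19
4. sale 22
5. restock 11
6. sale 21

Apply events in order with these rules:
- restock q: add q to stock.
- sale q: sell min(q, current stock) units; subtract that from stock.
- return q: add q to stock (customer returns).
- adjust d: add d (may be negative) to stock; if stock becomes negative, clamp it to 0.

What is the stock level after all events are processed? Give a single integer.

Processing events:
Start: stock = 14
  Event 1 (sale 4): sell min(4,14)=4. stock: 14 - 4 = 10. total_sold = 4
  Event 2 (sale 2): sell min(2,10)=2. stock: 10 - 2 = 8. total_sold = 6
  Event 3 (sale 19): sell min(19,8)=8. stock: 8 - 8 = 0. total_sold = 14
  Event 4 (sale 22): sell min(22,0)=0. stock: 0 - 0 = 0. total_sold = 14
  Event 5 (restock 11): 0 + 11 = 11
  Event 6 (sale 21): sell min(21,11)=11. stock: 11 - 11 = 0. total_sold = 25
Final: stock = 0, total_sold = 25

Answer: 0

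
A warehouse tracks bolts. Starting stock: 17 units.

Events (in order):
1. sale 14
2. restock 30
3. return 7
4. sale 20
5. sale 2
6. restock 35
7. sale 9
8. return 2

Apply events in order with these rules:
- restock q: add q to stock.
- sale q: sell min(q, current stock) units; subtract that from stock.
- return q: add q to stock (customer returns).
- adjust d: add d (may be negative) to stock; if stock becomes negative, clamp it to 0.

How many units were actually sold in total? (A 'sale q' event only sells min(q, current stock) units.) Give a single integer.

Answer: 45

Derivation:
Processing events:
Start: stock = 17
  Event 1 (sale 14): sell min(14,17)=14. stock: 17 - 14 = 3. total_sold = 14
  Event 2 (restock 30): 3 + 30 = 33
  Event 3 (return 7): 33 + 7 = 40
  Event 4 (sale 20): sell min(20,40)=20. stock: 40 - 20 = 20. total_sold = 34
  Event 5 (sale 2): sell min(2,20)=2. stock: 20 - 2 = 18. total_sold = 36
  Event 6 (restock 35): 18 + 35 = 53
  Event 7 (sale 9): sell min(9,53)=9. stock: 53 - 9 = 44. total_sold = 45
  Event 8 (return 2): 44 + 2 = 46
Final: stock = 46, total_sold = 45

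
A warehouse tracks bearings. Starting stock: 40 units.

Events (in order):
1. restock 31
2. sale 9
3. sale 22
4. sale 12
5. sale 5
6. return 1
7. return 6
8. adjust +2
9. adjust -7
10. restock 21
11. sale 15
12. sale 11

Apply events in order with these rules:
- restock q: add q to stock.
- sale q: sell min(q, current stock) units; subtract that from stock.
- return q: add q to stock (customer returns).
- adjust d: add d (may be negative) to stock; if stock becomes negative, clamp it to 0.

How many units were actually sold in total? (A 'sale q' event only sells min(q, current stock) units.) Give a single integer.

Processing events:
Start: stock = 40
  Event 1 (restock 31): 40 + 31 = 71
  Event 2 (sale 9): sell min(9,71)=9. stock: 71 - 9 = 62. total_sold = 9
  Event 3 (sale 22): sell min(22,62)=22. stock: 62 - 22 = 40. total_sold = 31
  Event 4 (sale 12): sell min(12,40)=12. stock: 40 - 12 = 28. total_sold = 43
  Event 5 (sale 5): sell min(5,28)=5. stock: 28 - 5 = 23. total_sold = 48
  Event 6 (return 1): 23 + 1 = 24
  Event 7 (return 6): 24 + 6 = 30
  Event 8 (adjust +2): 30 + 2 = 32
  Event 9 (adjust -7): 32 + -7 = 25
  Event 10 (restock 21): 25 + 21 = 46
  Event 11 (sale 15): sell min(15,46)=15. stock: 46 - 15 = 31. total_sold = 63
  Event 12 (sale 11): sell min(11,31)=11. stock: 31 - 11 = 20. total_sold = 74
Final: stock = 20, total_sold = 74

Answer: 74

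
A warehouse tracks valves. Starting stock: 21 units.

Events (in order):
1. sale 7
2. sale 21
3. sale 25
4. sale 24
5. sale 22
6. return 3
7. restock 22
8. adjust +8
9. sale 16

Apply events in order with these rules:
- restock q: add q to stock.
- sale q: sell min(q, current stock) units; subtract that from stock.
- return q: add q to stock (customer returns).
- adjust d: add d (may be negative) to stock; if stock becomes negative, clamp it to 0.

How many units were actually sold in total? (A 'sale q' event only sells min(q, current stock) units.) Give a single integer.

Processing events:
Start: stock = 21
  Event 1 (sale 7): sell min(7,21)=7. stock: 21 - 7 = 14. total_sold = 7
  Event 2 (sale 21): sell min(21,14)=14. stock: 14 - 14 = 0. total_sold = 21
  Event 3 (sale 25): sell min(25,0)=0. stock: 0 - 0 = 0. total_sold = 21
  Event 4 (sale 24): sell min(24,0)=0. stock: 0 - 0 = 0. total_sold = 21
  Event 5 (sale 22): sell min(22,0)=0. stock: 0 - 0 = 0. total_sold = 21
  Event 6 (return 3): 0 + 3 = 3
  Event 7 (restock 22): 3 + 22 = 25
  Event 8 (adjust +8): 25 + 8 = 33
  Event 9 (sale 16): sell min(16,33)=16. stock: 33 - 16 = 17. total_sold = 37
Final: stock = 17, total_sold = 37

Answer: 37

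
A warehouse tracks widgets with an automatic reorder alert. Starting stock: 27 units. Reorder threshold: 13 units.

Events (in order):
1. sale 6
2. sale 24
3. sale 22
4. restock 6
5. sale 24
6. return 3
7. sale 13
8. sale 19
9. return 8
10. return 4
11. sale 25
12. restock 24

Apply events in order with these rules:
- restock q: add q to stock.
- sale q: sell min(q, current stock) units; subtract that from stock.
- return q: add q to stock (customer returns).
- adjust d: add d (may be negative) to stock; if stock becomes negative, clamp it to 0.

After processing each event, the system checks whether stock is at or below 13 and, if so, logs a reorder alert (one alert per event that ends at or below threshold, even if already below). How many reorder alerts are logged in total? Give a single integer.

Answer: 10

Derivation:
Processing events:
Start: stock = 27
  Event 1 (sale 6): sell min(6,27)=6. stock: 27 - 6 = 21. total_sold = 6
  Event 2 (sale 24): sell min(24,21)=21. stock: 21 - 21 = 0. total_sold = 27
  Event 3 (sale 22): sell min(22,0)=0. stock: 0 - 0 = 0. total_sold = 27
  Event 4 (restock 6): 0 + 6 = 6
  Event 5 (sale 24): sell min(24,6)=6. stock: 6 - 6 = 0. total_sold = 33
  Event 6 (return 3): 0 + 3 = 3
  Event 7 (sale 13): sell min(13,3)=3. stock: 3 - 3 = 0. total_sold = 36
  Event 8 (sale 19): sell min(19,0)=0. stock: 0 - 0 = 0. total_sold = 36
  Event 9 (return 8): 0 + 8 = 8
  Event 10 (return 4): 8 + 4 = 12
  Event 11 (sale 25): sell min(25,12)=12. stock: 12 - 12 = 0. total_sold = 48
  Event 12 (restock 24): 0 + 24 = 24
Final: stock = 24, total_sold = 48

Checking against threshold 13:
  After event 1: stock=21 > 13
  After event 2: stock=0 <= 13 -> ALERT
  After event 3: stock=0 <= 13 -> ALERT
  After event 4: stock=6 <= 13 -> ALERT
  After event 5: stock=0 <= 13 -> ALERT
  After event 6: stock=3 <= 13 -> ALERT
  After event 7: stock=0 <= 13 -> ALERT
  After event 8: stock=0 <= 13 -> ALERT
  After event 9: stock=8 <= 13 -> ALERT
  After event 10: stock=12 <= 13 -> ALERT
  After event 11: stock=0 <= 13 -> ALERT
  After event 12: stock=24 > 13
Alert events: [2, 3, 4, 5, 6, 7, 8, 9, 10, 11]. Count = 10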